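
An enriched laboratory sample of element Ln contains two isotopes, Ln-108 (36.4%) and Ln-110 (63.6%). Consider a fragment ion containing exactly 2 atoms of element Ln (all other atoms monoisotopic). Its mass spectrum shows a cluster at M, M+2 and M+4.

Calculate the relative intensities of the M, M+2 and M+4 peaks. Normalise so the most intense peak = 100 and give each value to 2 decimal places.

28.62 : 100.00 : 87.36

The 2 Ln atoms are independent, so intensities follow the terms of (0.364 + 0.636)^2.
P(M) = 0.364^2 = 0.132496
P(M+2) = 2 × 0.364^1 × 0.636^1 = 0.463008
P(M+4) = 0.636^2 = 0.404496
The M+2 peak is largest (0.463008); scaling to 100 gives 28.62 : 100.00 : 87.36.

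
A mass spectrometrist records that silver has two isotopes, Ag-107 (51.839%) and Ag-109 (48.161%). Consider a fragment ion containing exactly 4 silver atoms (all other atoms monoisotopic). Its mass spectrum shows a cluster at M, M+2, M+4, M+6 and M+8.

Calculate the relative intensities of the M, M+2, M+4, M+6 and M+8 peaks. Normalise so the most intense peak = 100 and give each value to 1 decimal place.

Expanding (0.51839 + 0.48161)^4:
P(M) = 0.51839^4 = 0.072215
P(M+2) = 4 × 0.51839^3 × 0.48161^1 = 0.268365
P(M+4) = 6 × 0.51839^2 × 0.48161^2 = 0.373986
P(M+6) = 4 × 0.51839^1 × 0.48161^3 = 0.231634
P(M+8) = 0.48161^4 = 0.053800
The M+4 peak is largest (0.373986); scaling to 100 gives 19.3 : 71.8 : 100.0 : 61.9 : 14.4.

19.3 : 71.8 : 100.0 : 61.9 : 14.4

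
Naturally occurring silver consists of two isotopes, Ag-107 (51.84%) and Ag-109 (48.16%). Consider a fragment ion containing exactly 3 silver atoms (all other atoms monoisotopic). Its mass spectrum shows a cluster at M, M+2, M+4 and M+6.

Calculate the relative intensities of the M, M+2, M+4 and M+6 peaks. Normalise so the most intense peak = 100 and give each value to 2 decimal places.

The 3 Ag atoms are independent, so intensities follow the terms of (0.5184 + 0.4816)^3.
P(M) = 0.5184^3 = 0.139314
P(M+2) = 3 × 0.5184^2 × 0.4816^1 = 0.388273
P(M+4) = 3 × 0.5184^1 × 0.4816^2 = 0.360711
P(M+6) = 0.4816^3 = 0.111702
The M+2 peak is largest (0.388273); scaling to 100 gives 35.88 : 100.00 : 92.90 : 28.77.

35.88 : 100.00 : 92.90 : 28.77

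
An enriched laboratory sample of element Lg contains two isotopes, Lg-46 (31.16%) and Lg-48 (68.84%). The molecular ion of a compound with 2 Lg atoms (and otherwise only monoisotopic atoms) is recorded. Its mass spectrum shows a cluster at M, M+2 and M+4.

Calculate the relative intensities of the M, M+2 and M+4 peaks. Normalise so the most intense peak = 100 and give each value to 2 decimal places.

Each Lg atom is independently Lg-46 (p = 0.3116) or Lg-48 (q = 0.6884); the cluster is the binomial expansion (p + q)^2.
P(M) = 0.3116^2 = 0.097095
P(M+2) = 2 × 0.3116^1 × 0.6884^1 = 0.429011
P(M+4) = 0.6884^2 = 0.473895
The M+4 peak is largest (0.473895); scaling to 100 gives 20.49 : 90.53 : 100.00.

20.49 : 90.53 : 100.00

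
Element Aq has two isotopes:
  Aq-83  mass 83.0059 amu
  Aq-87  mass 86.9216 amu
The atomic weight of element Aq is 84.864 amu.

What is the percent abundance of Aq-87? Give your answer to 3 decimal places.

47.453%

Writing the weighted mean with unknown fraction x of Aq-83:
83.0059·x + 86.9216·(1 − x) = 84.864
(83.0059 − 86.9216)·x = 84.864 − 86.9216
x = -2.0576 / -3.9157 = 0.52547 → 52.547% Aq-83, 47.453% Aq-87.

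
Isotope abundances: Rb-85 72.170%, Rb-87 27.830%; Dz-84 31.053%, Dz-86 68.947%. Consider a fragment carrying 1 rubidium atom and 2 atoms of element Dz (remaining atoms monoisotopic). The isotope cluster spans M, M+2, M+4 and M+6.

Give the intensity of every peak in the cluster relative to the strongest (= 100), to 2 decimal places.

15.06 : 72.66 : 100.00 : 28.62

Rubidium pattern (n=1): 0.7217 : 0.2783
Element Dz pattern (n=2): 0.09642888 : 0.42820224 : 0.47536888
Convolve the two distributions (both contribute in 2-u steps):
  M: 0.7217×0.09642888 = 0.069593
  M+2: 0.7217×0.42820224 + 0.2783×0.09642888 = 0.335870
  M+4: 0.7217×0.47536888 + 0.2783×0.42820224 = 0.462242
  M+6: 0.2783×0.47536888 = 0.132295
Scale to base peak (0.462242) = 100: 15.06 : 72.66 : 100.00 : 28.62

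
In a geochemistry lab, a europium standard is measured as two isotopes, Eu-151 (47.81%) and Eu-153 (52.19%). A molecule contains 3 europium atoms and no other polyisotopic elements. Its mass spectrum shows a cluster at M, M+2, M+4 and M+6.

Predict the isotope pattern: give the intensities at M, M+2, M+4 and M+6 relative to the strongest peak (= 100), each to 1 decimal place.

The 3 Eu atoms are independent, so intensities follow the terms of (0.4781 + 0.5219)^3.
P(M) = 0.4781^3 = 0.109284
P(M+2) = 3 × 0.4781^2 × 0.5219^1 = 0.357887
P(M+4) = 3 × 0.4781^1 × 0.5219^2 = 0.390674
P(M+6) = 0.5219^3 = 0.142155
The M+4 peak is largest (0.390674); scaling to 100 gives 28.0 : 91.6 : 100.0 : 36.4.

28.0 : 91.6 : 100.0 : 36.4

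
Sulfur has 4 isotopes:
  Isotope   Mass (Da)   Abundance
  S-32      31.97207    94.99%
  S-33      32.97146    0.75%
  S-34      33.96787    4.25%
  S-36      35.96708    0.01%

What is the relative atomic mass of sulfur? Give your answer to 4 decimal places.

The abundance-weighted mean is 0.9499 × 31.97207 + 0.0075 × 32.97146 + 0.0425 × 33.96787 + 0.0001 × 35.96708
= 30.370269 + 0.247286 + 1.443634 + 0.003597 = 32.064786 Da

32.0648 Da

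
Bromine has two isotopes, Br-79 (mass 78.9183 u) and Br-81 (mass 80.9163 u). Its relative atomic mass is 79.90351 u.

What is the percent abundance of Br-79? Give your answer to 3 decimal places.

50.690%

With x = fraction of Br-79 (so Br-81 is 1 − x):
78.9183·x + 80.9163·(1 − x) = 79.90351
(78.9183 − 80.9163)·x = 79.90351 − 80.9163
x = -1.01279 / -1.9980 = 0.50690 → 50.690% Br-79, 49.310% Br-81.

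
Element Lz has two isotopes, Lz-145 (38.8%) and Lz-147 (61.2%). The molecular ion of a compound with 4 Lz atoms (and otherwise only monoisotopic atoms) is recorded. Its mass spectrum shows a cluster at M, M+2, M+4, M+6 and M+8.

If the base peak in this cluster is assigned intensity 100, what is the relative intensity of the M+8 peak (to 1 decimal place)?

Term probabilities: M 0.0227, M+2 0.1430, M+4 0.3383, M+6 0.3558, M+8 0.1403. Base peak = M+6.
P(M+6) = C(4,3) × 0.388^1 × 0.612^3 = 4 × 0.3880 × 0.22922093 = 0.355751 (base)
P(M+8) = C(4,4) × 0.388^0 × 0.612^4 = 1 × 1.0000 × 0.14028321 = 0.140283
Relative intensity = 0.140283 / 0.355751 × 100 = 39.4

39.4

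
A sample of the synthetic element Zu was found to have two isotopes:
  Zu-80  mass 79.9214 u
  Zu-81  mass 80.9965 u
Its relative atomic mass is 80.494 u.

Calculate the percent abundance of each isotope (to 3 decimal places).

Writing the weighted mean with unknown fraction x of Zu-80:
79.9214·x + 80.9965·(1 − x) = 80.494
(79.9214 − 80.9965)·x = 80.494 − 80.9965
x = -0.5025 / -1.0751 = 0.46740 → 46.740% Zu-80, 53.260% Zu-81.

Zu-80: 46.740%, Zu-81: 53.260%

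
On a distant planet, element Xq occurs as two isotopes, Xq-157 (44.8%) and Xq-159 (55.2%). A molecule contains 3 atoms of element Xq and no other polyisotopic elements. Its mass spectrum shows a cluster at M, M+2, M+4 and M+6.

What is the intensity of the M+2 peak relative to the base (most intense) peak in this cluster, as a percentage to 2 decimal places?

81.16%

Term probabilities: M 0.0899, M+2 0.3324, M+4 0.4095, M+6 0.1682. Base peak = M+4.
P(M+4) = C(3,2) × 0.448^1 × 0.552^2 = 3 × 0.4480 × 0.304704 = 0.409522 (base)
P(M+2) = C(3,1) × 0.448^2 × 0.552^1 = 3 × 0.200704 × 0.5520 = 0.332366
Relative intensity = 0.332366 / 0.409522 × 100 = 81.16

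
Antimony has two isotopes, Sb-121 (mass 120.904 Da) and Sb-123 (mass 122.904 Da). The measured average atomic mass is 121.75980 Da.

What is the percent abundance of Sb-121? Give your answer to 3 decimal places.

Let x be the fractional abundance of Sb-121; then Sb-123 has abundance 1 − x.
120.904·x + 122.904·(1 − x) = 121.75980
(120.904 − 122.904)·x = 121.75980 − 122.904
x = -1.14420 / -2.000 = 0.57210 → 57.210% Sb-121, 42.790% Sb-123.

57.210%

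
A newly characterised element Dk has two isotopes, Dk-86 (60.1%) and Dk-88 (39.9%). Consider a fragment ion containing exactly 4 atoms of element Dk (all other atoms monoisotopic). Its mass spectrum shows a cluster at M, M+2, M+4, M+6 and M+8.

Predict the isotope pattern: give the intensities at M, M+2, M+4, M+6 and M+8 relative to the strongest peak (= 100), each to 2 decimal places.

The 4 Dk atoms are independent, so intensities follow the terms of (0.601 + 0.399)^4.
P(M) = 0.601^4 = 0.130466
P(M+2) = 4 × 0.601^3 × 0.399^1 = 0.346463
P(M+4) = 6 × 0.601^2 × 0.399^2 = 0.345021
P(M+6) = 4 × 0.601^1 × 0.399^3 = 0.152705
P(M+8) = 0.399^4 = 0.025345
The M+2 peak is largest (0.346463); scaling to 100 gives 37.66 : 100.00 : 99.58 : 44.08 : 7.32.

37.66 : 100.00 : 99.58 : 44.08 : 7.32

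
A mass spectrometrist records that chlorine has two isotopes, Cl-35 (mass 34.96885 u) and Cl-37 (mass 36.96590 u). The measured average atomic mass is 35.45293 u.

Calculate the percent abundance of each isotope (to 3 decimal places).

Cl-35: 75.760%, Cl-37: 24.240%

With x = fraction of Cl-35 (so Cl-37 is 1 − x):
34.96885·x + 36.96590·(1 − x) = 35.45293
(34.96885 − 36.96590)·x = 35.45293 − 36.96590
x = -1.51297 / -1.99705 = 0.75760 → 75.760% Cl-35, 24.240% Cl-37.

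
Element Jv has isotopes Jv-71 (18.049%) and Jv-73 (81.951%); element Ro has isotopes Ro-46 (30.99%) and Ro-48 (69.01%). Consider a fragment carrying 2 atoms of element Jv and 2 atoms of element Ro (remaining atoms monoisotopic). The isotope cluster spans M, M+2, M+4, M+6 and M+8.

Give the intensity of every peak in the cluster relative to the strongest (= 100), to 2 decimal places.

Element Jv pattern (n=2): 0.03257664 : 0.29582672 : 0.67159664
Element Ro pattern (n=2): 0.09603801 : 0.42772398 : 0.47623801
Convolve the two distributions (both contribute in 2-u steps):
  M: 0.03257664×0.09603801 = 0.003129
  M+2: 0.03257664×0.42772398 + 0.29582672×0.09603801 = 0.042344
  M+4: 0.03257664×0.47623801 + 0.29582672×0.42772398 + 0.67159664×0.09603801 = 0.206545
  M+6: 0.29582672×0.47623801 + 0.67159664×0.42772398 = 0.428142
  M+8: 0.67159664×0.47623801 = 0.319840
Scale to base peak (0.428142) = 100: 0.73 : 9.89 : 48.24 : 100.00 : 74.70

0.73 : 9.89 : 48.24 : 100.00 : 74.70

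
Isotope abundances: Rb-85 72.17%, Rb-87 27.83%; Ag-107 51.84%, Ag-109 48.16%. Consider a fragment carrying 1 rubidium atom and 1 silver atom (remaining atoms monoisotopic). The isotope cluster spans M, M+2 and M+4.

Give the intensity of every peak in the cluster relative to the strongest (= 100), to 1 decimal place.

76.1 : 100.0 : 27.3

Rubidium pattern (n=1): 0.7217 : 0.2783
Silver pattern (n=1): 0.5184 : 0.4816
Convolve the two distributions (both contribute in 2-u steps):
  M: 0.7217×0.5184 = 0.374129
  M+2: 0.7217×0.4816 + 0.2783×0.5184 = 0.491841
  M+4: 0.2783×0.4816 = 0.134029
Scale to base peak (0.491841) = 100: 76.1 : 100.0 : 27.3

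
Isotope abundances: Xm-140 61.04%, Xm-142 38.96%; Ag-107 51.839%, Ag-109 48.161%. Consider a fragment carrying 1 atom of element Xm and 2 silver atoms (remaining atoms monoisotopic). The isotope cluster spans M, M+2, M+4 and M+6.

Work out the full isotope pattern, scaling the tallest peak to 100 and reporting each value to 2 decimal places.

40.06 : 100.00 : 82.08 : 22.07

Element Xm pattern (n=1): 0.6104 : 0.3896
Silver pattern (n=2): 0.26872819 : 0.49932362 : 0.23194819
Convolve the two distributions (both contribute in 2-u steps):
  M: 0.6104×0.26872819 = 0.164032
  M+2: 0.6104×0.49932362 + 0.3896×0.26872819 = 0.409484
  M+4: 0.6104×0.23194819 + 0.3896×0.49932362 = 0.336118
  M+6: 0.3896×0.23194819 = 0.090367
Scale to base peak (0.409484) = 100: 40.06 : 100.00 : 82.08 : 22.07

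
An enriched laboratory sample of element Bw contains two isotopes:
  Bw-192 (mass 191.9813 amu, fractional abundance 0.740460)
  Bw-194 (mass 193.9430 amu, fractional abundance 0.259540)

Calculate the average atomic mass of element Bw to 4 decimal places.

192.4904 amu

Weight each isotope mass by its fractional abundance: 0.740460 × 191.9813 + 0.259540 × 193.9430
= 142.15447 + 50.33597 = 192.49044 amu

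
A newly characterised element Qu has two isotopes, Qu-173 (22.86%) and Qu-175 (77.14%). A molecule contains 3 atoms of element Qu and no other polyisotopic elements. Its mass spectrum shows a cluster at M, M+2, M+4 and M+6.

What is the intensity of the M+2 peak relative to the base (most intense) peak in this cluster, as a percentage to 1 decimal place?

26.3%

Binomial terms of (0.2286 + 0.7714)^3: M 0.0119, M+2 0.1209, M+4 0.4081, M+6 0.4590 → M+6 is the base peak.
P(M+6) = C(3,3) × 0.2286^0 × 0.7714^3 = 1 × 1.0000 × 0.45902771 = 0.459028 (base)
P(M+2) = C(3,1) × 0.2286^2 × 0.7714^1 = 3 × 0.05225796 × 0.7714 = 0.120935
Relative intensity = 0.120935 / 0.459028 × 100 = 26.3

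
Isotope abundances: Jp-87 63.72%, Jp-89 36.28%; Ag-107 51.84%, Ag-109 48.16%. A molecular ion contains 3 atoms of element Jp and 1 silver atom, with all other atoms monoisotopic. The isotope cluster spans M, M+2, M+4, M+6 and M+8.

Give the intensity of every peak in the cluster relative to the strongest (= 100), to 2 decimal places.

37.92 : 100.00 : 97.05 : 41.26 : 6.50

Element Jp pattern (n=3): 0.25871839 : 0.44191635 : 0.25161213 : 0.04775313
Silver pattern (n=1): 0.5184 : 0.4816
Convolve the two distributions (both contribute in 2-u steps):
  M: 0.25871839×0.5184 = 0.134120
  M+2: 0.25871839×0.4816 + 0.44191635×0.5184 = 0.353688
  M+4: 0.44191635×0.4816 + 0.25161213×0.5184 = 0.343263
  M+6: 0.25161213×0.4816 + 0.04775313×0.5184 = 0.145932
  M+8: 0.04775313×0.4816 = 0.022998
Scale to base peak (0.353688) = 100: 37.92 : 100.00 : 97.05 : 41.26 : 6.50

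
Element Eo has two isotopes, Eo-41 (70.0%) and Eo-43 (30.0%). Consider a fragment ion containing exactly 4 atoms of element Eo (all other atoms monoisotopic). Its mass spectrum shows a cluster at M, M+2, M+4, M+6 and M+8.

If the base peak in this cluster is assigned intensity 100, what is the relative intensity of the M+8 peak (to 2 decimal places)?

1.97

Term probabilities: M 0.2401, M+2 0.4116, M+4 0.2646, M+6 0.0756, M+8 0.0081. Base peak = M+2.
P(M+2) = C(4,1) × 0.700^3 × 0.300^1 = 4 × 0.3430 × 0.3000 = 0.411600 (base)
P(M+8) = C(4,4) × 0.700^0 × 0.300^4 = 1 × 1.0000 × 0.0081 = 0.008100
Relative intensity = 0.008100 / 0.411600 × 100 = 1.97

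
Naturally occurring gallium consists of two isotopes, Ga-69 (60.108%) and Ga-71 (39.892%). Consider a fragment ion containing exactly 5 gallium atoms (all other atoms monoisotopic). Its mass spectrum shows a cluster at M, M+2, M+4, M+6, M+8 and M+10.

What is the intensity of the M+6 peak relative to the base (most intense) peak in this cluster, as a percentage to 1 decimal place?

(0.60108 + 0.39892)^5 gives M 0.0785, M+2 0.2604, M+4 0.3456, M+6 0.2294, M+8 0.0761, M+10 0.0101; the largest is M+4.
P(M+4) = C(5,2) × 0.60108^3 × 0.39892^2 = 10 × 0.2171685 × 0.15913717 = 0.345596 (base)
P(M+6) = C(5,3) × 0.60108^2 × 0.39892^3 = 10 × 0.36129717 × 0.063483 = 0.229362
Relative intensity = 0.229362 / 0.345596 × 100 = 66.4

66.4%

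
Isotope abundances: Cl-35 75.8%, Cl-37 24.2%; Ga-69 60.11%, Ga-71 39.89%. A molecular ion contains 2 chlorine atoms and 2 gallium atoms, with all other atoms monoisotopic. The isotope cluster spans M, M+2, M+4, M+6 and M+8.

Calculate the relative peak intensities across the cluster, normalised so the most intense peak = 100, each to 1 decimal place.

50.9 : 100.0 : 70.7 : 21.2 : 2.3

Chlorine pattern (n=2): 0.574564 : 0.366872 : 0.058564
Gallium pattern (n=2): 0.36132121 : 0.47955758 : 0.15912121
Convolve the two distributions (both contribute in 2-u steps):
  M: 0.574564×0.36132121 = 0.207602
  M+2: 0.574564×0.47955758 + 0.366872×0.36132121 = 0.408095
  M+4: 0.574564×0.15912121 + 0.366872×0.47955758 + 0.058564×0.36132121 = 0.288522
  M+6: 0.366872×0.15912121 + 0.058564×0.47955758 = 0.086462
  M+8: 0.058564×0.15912121 = 0.009319
Scale to base peak (0.408095) = 100: 50.9 : 100.0 : 70.7 : 21.2 : 2.3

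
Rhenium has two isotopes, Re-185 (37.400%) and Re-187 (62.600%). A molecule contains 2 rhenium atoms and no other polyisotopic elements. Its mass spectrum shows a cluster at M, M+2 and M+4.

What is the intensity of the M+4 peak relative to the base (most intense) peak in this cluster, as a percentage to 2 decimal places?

(0.37400 + 0.62600)^2 gives M 0.1399, M+2 0.4682, M+4 0.3919; the largest is M+2.
P(M+2) = C(2,1) × 0.37400^1 × 0.62600^1 = 2 × 0.3740 × 0.6260 = 0.468248 (base)
P(M+4) = C(2,2) × 0.37400^0 × 0.62600^2 = 1 × 1.0000 × 0.391876 = 0.391876
Relative intensity = 0.391876 / 0.468248 × 100 = 83.69

83.69%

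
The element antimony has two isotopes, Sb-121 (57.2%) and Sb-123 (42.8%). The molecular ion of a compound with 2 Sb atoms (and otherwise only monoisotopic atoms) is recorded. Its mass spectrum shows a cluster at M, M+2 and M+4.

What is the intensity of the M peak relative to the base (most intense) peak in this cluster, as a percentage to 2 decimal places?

(0.572 + 0.428)^2 gives M 0.3272, M+2 0.4896, M+4 0.1832; the largest is M+2.
P(M+2) = C(2,1) × 0.572^1 × 0.428^1 = 2 × 0.5720 × 0.4280 = 0.489632 (base)
P(M) = C(2,0) × 0.572^2 × 0.428^0 = 1 × 0.327184 × 1.0000 = 0.327184
Relative intensity = 0.327184 / 0.489632 × 100 = 66.82

66.82%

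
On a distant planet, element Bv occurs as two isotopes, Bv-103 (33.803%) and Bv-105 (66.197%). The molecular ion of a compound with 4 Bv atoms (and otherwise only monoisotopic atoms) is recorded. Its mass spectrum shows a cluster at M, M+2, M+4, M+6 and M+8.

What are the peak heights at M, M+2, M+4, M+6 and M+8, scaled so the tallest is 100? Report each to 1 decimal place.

3.3 : 26.1 : 76.6 : 100.0 : 49.0

The 4 Bv atoms are independent, so intensities follow the terms of (0.33803 + 0.66197)^4.
P(M) = 0.33803^4 = 0.013056
P(M+2) = 4 × 0.33803^3 × 0.66197^1 = 0.102274
P(M+4) = 6 × 0.33803^2 × 0.66197^2 = 0.300427
P(M+6) = 4 × 0.33803^1 × 0.66197^3 = 0.392220
P(M+8) = 0.66197^4 = 0.192023
The M+6 peak is largest (0.392220); scaling to 100 gives 3.3 : 26.1 : 76.6 : 100.0 : 49.0.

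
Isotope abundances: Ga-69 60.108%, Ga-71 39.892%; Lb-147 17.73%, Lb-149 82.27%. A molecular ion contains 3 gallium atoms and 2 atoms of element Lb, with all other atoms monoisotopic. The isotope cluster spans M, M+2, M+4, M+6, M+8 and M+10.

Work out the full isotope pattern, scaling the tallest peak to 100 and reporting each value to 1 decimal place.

Gallium pattern (n=3): 0.2171685 : 0.432386 : 0.2869625 : 0.063483
Element Lb pattern (n=2): 0.03143529 : 0.29172942 : 0.67683529
Convolve the two distributions (both contribute in 2-u steps):
  M: 0.2171685×0.03143529 = 0.006827
  M+2: 0.2171685×0.29172942 + 0.432386×0.03143529 = 0.076947
  M+4: 0.2171685×0.67683529 + 0.432386×0.29172942 + 0.2869625×0.03143529 = 0.282148
  M+6: 0.432386×0.67683529 + 0.2869625×0.29172942 + 0.063483×0.03143529 = 0.378365
  M+8: 0.2869625×0.67683529 + 0.063483×0.29172942 = 0.212746
  M+10: 0.063483×0.67683529 = 0.042968
Scale to base peak (0.378365) = 100: 1.8 : 20.3 : 74.6 : 100.0 : 56.2 : 11.4

1.8 : 20.3 : 74.6 : 100.0 : 56.2 : 11.4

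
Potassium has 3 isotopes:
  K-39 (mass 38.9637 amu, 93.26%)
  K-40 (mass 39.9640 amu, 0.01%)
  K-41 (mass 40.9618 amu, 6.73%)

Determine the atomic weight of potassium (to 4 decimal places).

Ar = Σ fᵢ·mᵢ = 0.9326 × 38.9637 + 0.0001 × 39.9640 + 0.0673 × 40.9618
= 36.33755 + 0.00400 + 2.75673 = 39.09828 amu

39.0983 amu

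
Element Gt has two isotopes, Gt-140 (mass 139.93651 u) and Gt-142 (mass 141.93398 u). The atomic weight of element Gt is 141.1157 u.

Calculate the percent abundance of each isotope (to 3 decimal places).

Let x be the fractional abundance of Gt-140; then Gt-142 has abundance 1 − x.
139.93651·x + 141.93398·(1 − x) = 141.1157
(139.93651 − 141.93398)·x = 141.1157 − 141.93398
x = -0.81828 / -1.99747 = 0.40966 → 40.966% Gt-140, 59.034% Gt-142.

Gt-140: 40.966%, Gt-142: 59.034%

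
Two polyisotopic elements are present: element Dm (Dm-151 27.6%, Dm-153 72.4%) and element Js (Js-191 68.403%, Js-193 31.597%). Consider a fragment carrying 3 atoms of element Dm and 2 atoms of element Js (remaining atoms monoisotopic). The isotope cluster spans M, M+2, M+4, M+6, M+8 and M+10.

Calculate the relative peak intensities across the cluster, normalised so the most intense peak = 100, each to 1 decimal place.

Element Dm pattern (n=3): 0.02102458 : 0.16545427 : 0.43401773 : 0.37950342
Element Js pattern (n=2): 0.46789704 : 0.43226592 : 0.09983704
Convolve the two distributions (both contribute in 2-u steps):
  M: 0.02102458×0.46789704 = 0.009837
  M+2: 0.02102458×0.43226592 + 0.16545427×0.46789704 = 0.086504
  M+4: 0.02102458×0.09983704 + 0.16545427×0.43226592 + 0.43401773×0.46789704 = 0.276695
  M+6: 0.16545427×0.09983704 + 0.43401773×0.43226592 + 0.37950342×0.46789704 = 0.381698
  M+8: 0.43401773×0.09983704 + 0.37950342×0.43226592 = 0.207377
  M+10: 0.37950342×0.09983704 = 0.037888
Scale to base peak (0.381698) = 100: 2.6 : 22.7 : 72.5 : 100.0 : 54.3 : 9.9

2.6 : 22.7 : 72.5 : 100.0 : 54.3 : 9.9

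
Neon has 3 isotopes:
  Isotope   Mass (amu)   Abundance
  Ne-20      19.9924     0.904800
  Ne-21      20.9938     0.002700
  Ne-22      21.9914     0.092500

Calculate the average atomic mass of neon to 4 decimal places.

20.1800 amu

Weight each isotope mass by its fractional abundance: 0.904800 × 19.9924 + 0.002700 × 20.9938 + 0.092500 × 21.9914
= 18.08912 + 0.05668 + 2.03420 = 20.18000 amu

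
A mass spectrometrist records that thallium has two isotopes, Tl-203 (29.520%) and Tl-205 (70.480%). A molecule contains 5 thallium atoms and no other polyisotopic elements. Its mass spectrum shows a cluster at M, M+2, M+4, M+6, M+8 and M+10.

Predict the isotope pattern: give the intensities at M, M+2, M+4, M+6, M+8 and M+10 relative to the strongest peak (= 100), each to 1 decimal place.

Each Tl atom is independently Tl-203 (p = 0.29520) or Tl-205 (q = 0.70480); the cluster is the binomial expansion (p + q)^5.
P(M) = 0.29520^5 = 0.002242
P(M+2) = 5 × 0.29520^4 × 0.70480^1 = 0.026761
P(M+4) = 10 × 0.29520^3 × 0.70480^2 = 0.127785
P(M+6) = 10 × 0.29520^2 × 0.70480^3 = 0.305092
P(M+8) = 5 × 0.29520^1 × 0.70480^4 = 0.364208
P(M+10) = 0.70480^5 = 0.173912
The M+8 peak is largest (0.364208); scaling to 100 gives 0.6 : 7.3 : 35.1 : 83.8 : 100.0 : 47.8.

0.6 : 7.3 : 35.1 : 83.8 : 100.0 : 47.8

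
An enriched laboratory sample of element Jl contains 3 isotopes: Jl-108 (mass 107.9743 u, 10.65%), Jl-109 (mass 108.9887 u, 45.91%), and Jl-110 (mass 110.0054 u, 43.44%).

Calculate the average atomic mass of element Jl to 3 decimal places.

Average mass = Σ (abundance × isotope mass) = 0.1065 × 107.9743 + 0.4591 × 108.9887 + 0.4344 × 110.0054
= 11.49926 + 50.03671 + 47.78635 = 109.32232 u

109.322 u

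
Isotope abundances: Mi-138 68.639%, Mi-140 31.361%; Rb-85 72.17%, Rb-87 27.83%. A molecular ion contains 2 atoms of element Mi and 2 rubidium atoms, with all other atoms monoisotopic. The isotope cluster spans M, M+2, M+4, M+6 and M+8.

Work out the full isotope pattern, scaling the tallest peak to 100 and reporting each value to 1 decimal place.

Element Mi pattern (n=2): 0.47113123 : 0.43051754 : 0.09835123
Rubidium pattern (n=2): 0.52085089 : 0.40169822 : 0.07745089
Convolve the two distributions (both contribute in 2-u steps):
  M: 0.47113123×0.52085089 = 0.245389
  M+2: 0.47113123×0.40169822 + 0.43051754×0.52085089 = 0.413488
  M+4: 0.47113123×0.07745089 + 0.43051754×0.40169822 + 0.09835123×0.52085089 = 0.260654
  M+6: 0.43051754×0.07745089 + 0.09835123×0.40169822 = 0.072851
  M+8: 0.09835123×0.07745089 = 0.007617
Scale to base peak (0.413488) = 100: 59.3 : 100.0 : 63.0 : 17.6 : 1.8

59.3 : 100.0 : 63.0 : 17.6 : 1.8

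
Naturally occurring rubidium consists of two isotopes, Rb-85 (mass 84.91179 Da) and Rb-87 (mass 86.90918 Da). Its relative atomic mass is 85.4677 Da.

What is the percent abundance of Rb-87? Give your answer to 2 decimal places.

Writing the weighted mean with unknown fraction x of Rb-85:
84.91179·x + 86.90918·(1 − x) = 85.4677
(84.91179 − 86.90918)·x = 85.4677 − 86.90918
x = -1.44148 / -1.99739 = 0.72168 → 72.17% Rb-85, 27.83% Rb-87.

27.83%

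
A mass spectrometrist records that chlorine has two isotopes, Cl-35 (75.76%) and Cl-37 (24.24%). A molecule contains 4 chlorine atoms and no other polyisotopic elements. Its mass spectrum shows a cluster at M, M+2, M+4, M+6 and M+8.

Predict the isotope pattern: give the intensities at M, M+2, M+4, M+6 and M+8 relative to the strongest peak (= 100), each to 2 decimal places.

78.14 : 100.00 : 47.99 : 10.24 : 0.82

Expanding (0.7576 + 0.2424)^4:
P(M) = 0.7576^4 = 0.329428
P(M+2) = 4 × 0.7576^3 × 0.2424^1 = 0.421612
P(M+4) = 6 × 0.7576^2 × 0.2424^2 = 0.202347
P(M+6) = 4 × 0.7576^1 × 0.2424^3 = 0.043162
P(M+8) = 0.2424^4 = 0.003452
The M+2 peak is largest (0.421612); scaling to 100 gives 78.14 : 100.00 : 47.99 : 10.24 : 0.82.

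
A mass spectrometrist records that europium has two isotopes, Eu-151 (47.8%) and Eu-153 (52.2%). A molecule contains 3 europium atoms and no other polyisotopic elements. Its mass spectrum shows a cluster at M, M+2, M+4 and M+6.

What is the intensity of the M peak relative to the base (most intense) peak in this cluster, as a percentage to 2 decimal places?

Binomial terms of (0.478 + 0.522)^3: M 0.1092, M+2 0.3578, M+4 0.3907, M+6 0.1422 → M+4 is the base peak.
P(M+4) = C(3,2) × 0.478^1 × 0.522^2 = 3 × 0.4780 × 0.272484 = 0.390742 (base)
P(M) = C(3,0) × 0.478^3 × 0.522^0 = 1 × 0.10921535 × 1.0000 = 0.109215
Relative intensity = 0.109215 / 0.390742 × 100 = 27.95

27.95%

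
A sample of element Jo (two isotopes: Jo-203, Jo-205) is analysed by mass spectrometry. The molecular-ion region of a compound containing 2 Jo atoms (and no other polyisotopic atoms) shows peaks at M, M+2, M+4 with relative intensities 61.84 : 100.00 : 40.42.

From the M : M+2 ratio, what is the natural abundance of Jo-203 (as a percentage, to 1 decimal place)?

55.3%

Write p for the Jo-203 fraction. I(M+2)/I(M) = [C(2,1)·p^1·(1−p)] / p^2 = 2·(1−p)/p = 100.00/61.84 = 1.6171
(1−p)/p = 1.6171/2 = 0.8085  ⇒  p = 1/(1 + 0.8085) = 0.5529
Jo-203: 55.3%, Jo-205: 44.7%.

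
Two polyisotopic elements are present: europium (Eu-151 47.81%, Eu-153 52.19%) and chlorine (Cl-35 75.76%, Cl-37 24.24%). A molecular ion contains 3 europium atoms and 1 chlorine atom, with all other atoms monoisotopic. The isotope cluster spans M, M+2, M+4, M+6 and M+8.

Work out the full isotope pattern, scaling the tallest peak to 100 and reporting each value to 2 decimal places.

Europium pattern (n=3): 0.10928391 : 0.3578871 : 0.39067407 : 0.14215492
Chlorine pattern (n=1): 0.7576 : 0.2424
Convolve the two distributions (both contribute in 2-u steps):
  M: 0.10928391×0.7576 = 0.082793
  M+2: 0.10928391×0.2424 + 0.3578871×0.7576 = 0.297626
  M+4: 0.3578871×0.2424 + 0.39067407×0.7576 = 0.382727
  M+6: 0.39067407×0.2424 + 0.14215492×0.7576 = 0.202396
  M+8: 0.14215492×0.2424 = 0.034458
Scale to base peak (0.382727) = 100: 21.63 : 77.76 : 100.00 : 52.88 : 9.00

21.63 : 77.76 : 100.00 : 52.88 : 9.00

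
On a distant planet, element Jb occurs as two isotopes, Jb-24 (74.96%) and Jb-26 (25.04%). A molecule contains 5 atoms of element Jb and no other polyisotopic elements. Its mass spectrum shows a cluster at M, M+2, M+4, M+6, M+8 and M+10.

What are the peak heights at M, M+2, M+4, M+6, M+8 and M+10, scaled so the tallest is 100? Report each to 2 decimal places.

The 5 Jb atoms are independent, so intensities follow the terms of (0.7496 + 0.2504)^5.
P(M) = 0.7496^5 = 0.236673
P(M+2) = 5 × 0.7496^4 × 0.2504^1 = 0.395296
P(M+4) = 10 × 0.7496^3 × 0.2504^2 = 0.264093
P(M+6) = 10 × 0.7496^2 × 0.2504^3 = 0.088219
P(M+8) = 5 × 0.7496^1 × 0.2504^4 = 0.014735
P(M+10) = 0.2504^5 = 0.000984
The M+2 peak is largest (0.395296); scaling to 100 gives 59.87 : 100.00 : 66.81 : 22.32 : 3.73 : 0.25.

59.87 : 100.00 : 66.81 : 22.32 : 3.73 : 0.25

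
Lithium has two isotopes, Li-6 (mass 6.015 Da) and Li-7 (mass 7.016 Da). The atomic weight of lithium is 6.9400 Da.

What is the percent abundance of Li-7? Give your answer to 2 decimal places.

92.41%

With x = fraction of Li-6 (so Li-7 is 1 − x):
6.015·x + 7.016·(1 − x) = 6.9400
(6.015 − 7.016)·x = 6.9400 − 7.016
x = -0.0760 / -1.001 = 0.07592 → 7.59% Li-6, 92.41% Li-7.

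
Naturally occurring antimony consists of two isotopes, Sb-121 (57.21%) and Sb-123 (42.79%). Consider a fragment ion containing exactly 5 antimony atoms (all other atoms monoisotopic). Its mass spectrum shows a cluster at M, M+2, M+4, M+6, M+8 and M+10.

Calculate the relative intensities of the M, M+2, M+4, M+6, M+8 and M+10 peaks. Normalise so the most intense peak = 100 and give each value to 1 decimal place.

17.9 : 66.8 : 100.0 : 74.8 : 28.0 : 4.2

The 5 Sb atoms are independent, so intensities follow the terms of (0.5721 + 0.4279)^5.
P(M) = 0.5721^5 = 0.061286
P(M+2) = 5 × 0.5721^4 × 0.4279^1 = 0.229192
P(M+4) = 10 × 0.5721^3 × 0.4279^2 = 0.342847
P(M+6) = 10 × 0.5721^2 × 0.4279^3 = 0.256431
P(M+8) = 5 × 0.5721^1 × 0.4279^4 = 0.095898
P(M+10) = 0.4279^5 = 0.014345
The M+4 peak is largest (0.342847); scaling to 100 gives 17.9 : 66.8 : 100.0 : 74.8 : 28.0 : 4.2.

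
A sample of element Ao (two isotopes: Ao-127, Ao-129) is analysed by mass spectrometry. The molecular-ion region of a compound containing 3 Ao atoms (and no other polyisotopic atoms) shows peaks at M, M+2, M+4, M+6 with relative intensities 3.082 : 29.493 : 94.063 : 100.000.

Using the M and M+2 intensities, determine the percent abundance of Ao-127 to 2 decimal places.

Let p = fractional abundance of Ao-127. I(M+2)/I(M) = [C(3,1)·p^2·(1−p)] / p^3 = 3·(1−p)/p = 29.493/3.082 = 9.5694
(1−p)/p = 9.5694/3 = 3.1898  ⇒  p = 1/(1 + 3.1898) = 0.2387
Ao-127: 23.87%, Ao-129: 76.13%.

23.87%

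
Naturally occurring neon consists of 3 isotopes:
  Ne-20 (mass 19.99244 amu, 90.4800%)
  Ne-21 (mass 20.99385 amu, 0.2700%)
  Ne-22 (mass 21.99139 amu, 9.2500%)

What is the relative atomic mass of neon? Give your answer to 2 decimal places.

Ar = Σ fᵢ·mᵢ = 0.904800 × 19.99244 + 0.002700 × 20.99385 + 0.092500 × 21.99139
= 18.089160 + 0.056683 + 2.034204 = 20.180047 amu

20.18 amu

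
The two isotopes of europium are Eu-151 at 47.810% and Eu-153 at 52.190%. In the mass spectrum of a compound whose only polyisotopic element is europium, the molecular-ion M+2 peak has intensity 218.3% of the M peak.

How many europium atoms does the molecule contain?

For n independent Eu atoms, I(M+2)/I(M) = n · (abundance Eu-153) / (abundance Eu-151) = n · 0.52190/0.47810.
n = 2.183 × 0.47810/0.52190 = 2.00 ≈ 2

2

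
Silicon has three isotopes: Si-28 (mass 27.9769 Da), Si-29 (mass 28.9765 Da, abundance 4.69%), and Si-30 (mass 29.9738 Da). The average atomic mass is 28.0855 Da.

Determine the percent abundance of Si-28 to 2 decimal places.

Let x and y be the fractions of Si-28 and Si-30. Then x + y = 1 − 0.0469 = 0.9531 and 27.9769x + 29.9738y = 28.0855 − 0.0469×28.9765 = 26.72650215.
Substituting: 27.9769x + 29.9738(0.9531 − x) = 26.72650215
(27.9769 − 29.9738)x = -1.84152663  ⇒  x = 0.92219, y = 0.03091
Si-28: 92.22%, Si-30: 3.09%.

92.22%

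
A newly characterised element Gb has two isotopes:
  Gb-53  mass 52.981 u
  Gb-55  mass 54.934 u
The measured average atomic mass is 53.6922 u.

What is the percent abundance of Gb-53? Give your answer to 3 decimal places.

63.584%

Let x be the fractional abundance of Gb-53; then Gb-55 has abundance 1 − x.
52.981·x + 54.934·(1 − x) = 53.6922
(52.981 − 54.934)·x = 53.6922 − 54.934
x = -1.2418 / -1.953 = 0.63584 → 63.584% Gb-53, 36.416% Gb-55.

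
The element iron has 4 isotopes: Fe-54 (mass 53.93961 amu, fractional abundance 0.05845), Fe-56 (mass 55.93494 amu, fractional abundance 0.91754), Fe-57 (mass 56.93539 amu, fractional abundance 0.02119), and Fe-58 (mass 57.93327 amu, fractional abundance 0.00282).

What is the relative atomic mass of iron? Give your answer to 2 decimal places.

55.85 amu

Ar = Σ fᵢ·mᵢ = 0.05845 × 53.93961 + 0.91754 × 55.93494 + 0.02119 × 56.93539 + 0.00282 × 57.93327
= 3.152770 + 51.322545 + 1.206461 + 0.163372 = 55.845148 amu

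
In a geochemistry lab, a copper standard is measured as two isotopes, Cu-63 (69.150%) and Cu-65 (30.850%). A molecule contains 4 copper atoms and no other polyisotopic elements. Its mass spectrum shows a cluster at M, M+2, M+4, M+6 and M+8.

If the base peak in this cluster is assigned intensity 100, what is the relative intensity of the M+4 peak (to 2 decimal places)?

66.92

Binomial terms of (0.69150 + 0.30850)^4: M 0.2286, M+2 0.4080, M+4 0.2731, M+6 0.0812, M+8 0.0091 → M+2 is the base peak.
P(M+2) = C(4,1) × 0.69150^3 × 0.30850^1 = 4 × 0.33065611 × 0.3085 = 0.408030 (base)
P(M+4) = C(4,2) × 0.69150^2 × 0.30850^2 = 6 × 0.47817225 × 0.09517225 = 0.273052
Relative intensity = 0.273052 / 0.408030 × 100 = 66.92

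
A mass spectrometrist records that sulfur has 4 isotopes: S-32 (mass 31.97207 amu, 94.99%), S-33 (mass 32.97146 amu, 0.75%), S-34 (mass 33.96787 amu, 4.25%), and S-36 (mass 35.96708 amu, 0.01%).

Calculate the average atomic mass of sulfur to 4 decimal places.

32.0648 amu

Ar = Σ fᵢ·mᵢ = 0.9499 × 31.97207 + 0.0075 × 32.97146 + 0.0425 × 33.96787 + 0.0001 × 35.96708
= 30.370269 + 0.247286 + 1.443634 + 0.003597 = 32.064786 amu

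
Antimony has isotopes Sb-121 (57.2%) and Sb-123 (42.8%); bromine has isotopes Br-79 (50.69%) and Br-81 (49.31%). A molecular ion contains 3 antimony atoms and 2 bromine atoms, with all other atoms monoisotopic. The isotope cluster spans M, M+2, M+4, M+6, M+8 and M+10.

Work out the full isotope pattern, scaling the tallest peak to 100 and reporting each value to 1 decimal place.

14.3 : 59.9 : 100.0 : 83.1 : 34.4 : 5.7

Antimony pattern (n=3): 0.18714925 : 0.42010426 : 0.31434374 : 0.07840275
Bromine pattern (n=2): 0.25694761 : 0.49990478 : 0.24314761
Convolve the two distributions (both contribute in 2-u steps):
  M: 0.18714925×0.25694761 = 0.048088
  M+2: 0.18714925×0.49990478 + 0.42010426×0.25694761 = 0.201502
  M+4: 0.18714925×0.24314761 + 0.42010426×0.49990478 + 0.31434374×0.25694761 = 0.336287
  M+6: 0.42010426×0.24314761 + 0.31434374×0.49990478 + 0.07840275×0.25694761 = 0.279435
  M+8: 0.31434374×0.24314761 + 0.07840275×0.49990478 = 0.115626
  M+10: 0.07840275×0.24314761 = 0.019063
Scale to base peak (0.336287) = 100: 14.3 : 59.9 : 100.0 : 83.1 : 34.4 : 5.7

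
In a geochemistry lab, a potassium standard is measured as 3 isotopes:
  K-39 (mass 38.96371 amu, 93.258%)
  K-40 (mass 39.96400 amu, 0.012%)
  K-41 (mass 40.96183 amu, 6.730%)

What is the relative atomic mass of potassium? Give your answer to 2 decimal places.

Weight each isotope mass by its fractional abundance: 0.93258 × 38.96371 + 0.00012 × 39.96400 + 0.06730 × 40.96183
= 36.336777 + 0.004796 + 2.756731 = 39.098304 amu

39.10 amu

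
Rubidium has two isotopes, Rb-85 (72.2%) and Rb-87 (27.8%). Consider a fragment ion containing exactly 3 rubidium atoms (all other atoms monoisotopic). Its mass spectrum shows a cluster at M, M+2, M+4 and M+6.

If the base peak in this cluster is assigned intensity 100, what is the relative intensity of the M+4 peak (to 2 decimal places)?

38.50

(0.722 + 0.278)^3 gives M 0.3764, M+2 0.4348, M+4 0.1674, M+6 0.0215; the largest is M+2.
P(M+2) = C(3,1) × 0.722^2 × 0.278^1 = 3 × 0.521284 × 0.2780 = 0.434751 (base)
P(M+4) = C(3,2) × 0.722^1 × 0.278^2 = 3 × 0.7220 × 0.077284 = 0.167397
Relative intensity = 0.167397 / 0.434751 × 100 = 38.50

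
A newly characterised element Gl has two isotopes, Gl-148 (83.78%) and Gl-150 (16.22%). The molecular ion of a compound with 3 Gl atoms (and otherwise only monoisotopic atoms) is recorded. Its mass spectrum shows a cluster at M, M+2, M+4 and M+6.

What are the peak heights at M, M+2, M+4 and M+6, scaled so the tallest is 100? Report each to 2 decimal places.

100.00 : 58.08 : 11.24 : 0.73

Each Gl atom is independently Gl-148 (p = 0.8378) or Gl-150 (q = 0.1622); the cluster is the binomial expansion (p + q)^3.
P(M) = 0.8378^3 = 0.588059
P(M+2) = 3 × 0.8378^2 × 0.1622^1 = 0.341549
P(M+4) = 3 × 0.8378^1 × 0.1622^2 = 0.066125
P(M+6) = 0.1622^3 = 0.004267
The M peak is largest (0.588059); scaling to 100 gives 100.00 : 58.08 : 11.24 : 0.73.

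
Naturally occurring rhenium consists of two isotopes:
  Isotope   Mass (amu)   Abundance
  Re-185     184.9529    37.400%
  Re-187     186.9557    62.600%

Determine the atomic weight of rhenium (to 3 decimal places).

Weight each isotope mass by its fractional abundance: 0.37400 × 184.9529 + 0.62600 × 186.9557
= 69.17238 + 117.03427 = 186.20665 amu

186.207 amu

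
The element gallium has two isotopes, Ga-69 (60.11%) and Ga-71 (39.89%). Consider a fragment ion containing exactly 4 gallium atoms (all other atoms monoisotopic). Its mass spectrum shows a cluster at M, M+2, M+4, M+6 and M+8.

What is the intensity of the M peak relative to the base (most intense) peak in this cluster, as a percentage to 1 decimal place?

37.7%

Term probabilities: M 0.1306, M+2 0.3465, M+4 0.3450, M+6 0.1526, M+8 0.0253. Base peak = M+2.
P(M+2) = C(4,1) × 0.6011^3 × 0.3989^1 = 4 × 0.21719018 × 0.3989 = 0.346549 (base)
P(M) = C(4,0) × 0.6011^4 × 0.3989^0 = 1 × 0.13055302 × 1.0000 = 0.130553
Relative intensity = 0.130553 / 0.346549 × 100 = 37.7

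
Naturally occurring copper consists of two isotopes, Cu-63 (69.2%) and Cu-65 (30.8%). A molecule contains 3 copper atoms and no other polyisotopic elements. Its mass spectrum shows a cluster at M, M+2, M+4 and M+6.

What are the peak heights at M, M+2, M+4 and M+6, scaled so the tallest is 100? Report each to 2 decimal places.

74.89 : 100.00 : 44.51 : 6.60

The 3 Cu atoms are independent, so intensities follow the terms of (0.692 + 0.308)^3.
P(M) = 0.692^3 = 0.331374
P(M+2) = 3 × 0.692^2 × 0.308^1 = 0.442470
P(M+4) = 3 × 0.692^1 × 0.308^2 = 0.196938
P(M+6) = 0.308^3 = 0.029218
The M+2 peak is largest (0.442470); scaling to 100 gives 74.89 : 100.00 : 44.51 : 6.60.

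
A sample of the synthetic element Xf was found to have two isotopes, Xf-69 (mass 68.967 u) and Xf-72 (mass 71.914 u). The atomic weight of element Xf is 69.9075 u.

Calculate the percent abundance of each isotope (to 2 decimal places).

Xf-69: 68.09%, Xf-72: 31.91%

Let x be the fractional abundance of Xf-69; then Xf-72 has abundance 1 − x.
68.967·x + 71.914·(1 − x) = 69.9075
(68.967 − 71.914)·x = 69.9075 − 71.914
x = -2.0065 / -2.947 = 0.68086 → 68.09% Xf-69, 31.91% Xf-72.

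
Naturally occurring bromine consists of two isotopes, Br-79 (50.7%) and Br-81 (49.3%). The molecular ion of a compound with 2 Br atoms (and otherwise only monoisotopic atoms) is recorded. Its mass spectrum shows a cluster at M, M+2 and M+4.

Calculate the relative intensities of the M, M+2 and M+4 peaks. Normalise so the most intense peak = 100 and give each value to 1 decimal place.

The 2 Br atoms are independent, so intensities follow the terms of (0.507 + 0.493)^2.
P(M) = 0.507^2 = 0.257049
P(M+2) = 2 × 0.507^1 × 0.493^1 = 0.499902
P(M+4) = 0.493^2 = 0.243049
The M+2 peak is largest (0.499902); scaling to 100 gives 51.4 : 100.0 : 48.6.

51.4 : 100.0 : 48.6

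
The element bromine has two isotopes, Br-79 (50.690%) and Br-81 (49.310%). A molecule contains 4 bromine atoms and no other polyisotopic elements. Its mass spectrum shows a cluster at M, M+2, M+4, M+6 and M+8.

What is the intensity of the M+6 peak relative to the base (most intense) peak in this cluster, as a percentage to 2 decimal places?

(0.50690 + 0.49310)^4 gives M 0.0660, M+2 0.2569, M+4 0.3749, M+6 0.2431, M+8 0.0591; the largest is M+4.
P(M+4) = C(4,2) × 0.50690^2 × 0.49310^2 = 6 × 0.25694761 × 0.24314761 = 0.374857 (base)
P(M+6) = C(4,3) × 0.50690^1 × 0.49310^3 = 4 × 0.5069 × 0.11989609 = 0.243101
Relative intensity = 0.243101 / 0.374857 × 100 = 64.85

64.85%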